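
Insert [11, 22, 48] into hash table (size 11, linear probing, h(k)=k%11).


Insertions: 11->slot 0; 22->slot 1; 48->slot 4
Table: [11, 22, None, None, 48, None, None, None, None, None, None]


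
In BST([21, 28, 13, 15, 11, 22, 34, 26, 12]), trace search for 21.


BST root = 21
Search for 21: compare at each node
Path: [21]


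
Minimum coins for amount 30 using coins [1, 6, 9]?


dp[0]=0; dp[i]=1+min(dp[i-c] for c in coins)
...dp[25]=4, dp[26]=5, dp[27]=3, dp[28]=4, dp[29]=5, dp[30]=4
Minimum coins for 30 = 4


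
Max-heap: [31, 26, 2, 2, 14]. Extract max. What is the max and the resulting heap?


Max = 31
Replace root with last, heapify down
Resulting heap: [26, 14, 2, 2]


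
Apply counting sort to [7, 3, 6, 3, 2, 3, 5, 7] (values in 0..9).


Count array: [0, 0, 1, 3, 0, 1, 1, 2, 0, 0]
Reconstruct: [2, 3, 3, 3, 5, 6, 7, 7]


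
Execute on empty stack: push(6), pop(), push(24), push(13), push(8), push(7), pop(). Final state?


push(6) -> [6]
pop() returns 6 -> []
push(24) -> [24]
push(13) -> [24, 13]
push(8) -> [24, 13, 8]
push(7) -> [24, 13, 8, 7]
pop() returns 7 -> [24, 13, 8]
Final stack (bottom to top): [24, 13, 8]


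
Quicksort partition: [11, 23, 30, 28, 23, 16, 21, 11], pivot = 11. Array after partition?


Elements <= 11 go left of pivot.
Result: [11, 11, 30, 28, 23, 16, 21, 23], pivot at index 1


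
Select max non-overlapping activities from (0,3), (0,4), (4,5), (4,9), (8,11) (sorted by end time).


Greedy: pick earliest-ending, then skip overlaps.
Selected (3 activities): [(0, 3), (4, 5), (8, 11)]


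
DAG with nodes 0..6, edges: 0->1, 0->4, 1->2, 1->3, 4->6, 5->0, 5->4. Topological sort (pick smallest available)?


Kahn's algorithm, process smallest node first
Order: [5, 0, 1, 2, 3, 4, 6]


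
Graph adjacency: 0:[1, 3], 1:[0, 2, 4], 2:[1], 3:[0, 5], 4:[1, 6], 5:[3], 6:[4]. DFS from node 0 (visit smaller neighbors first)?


DFS stack-based: start with [0]
Visit order: [0, 1, 2, 4, 6, 3, 5]


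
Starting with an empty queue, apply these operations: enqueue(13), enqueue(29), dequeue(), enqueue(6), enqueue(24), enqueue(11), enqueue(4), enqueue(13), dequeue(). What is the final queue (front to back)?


enqueue(13) -> [13]
enqueue(29) -> [13, 29]
dequeue() returns 13 -> [29]
enqueue(6) -> [29, 6]
enqueue(24) -> [29, 6, 24]
enqueue(11) -> [29, 6, 24, 11]
enqueue(4) -> [29, 6, 24, 11, 4]
enqueue(13) -> [29, 6, 24, 11, 4, 13]
dequeue() returns 29 -> [6, 24, 11, 4, 13]
Final queue (front to back): [6, 24, 11, 4, 13]


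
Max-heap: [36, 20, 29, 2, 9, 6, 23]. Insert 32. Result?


Append 32: [36, 20, 29, 2, 9, 6, 23, 32]
Bubble up: swap idx 7(32) with idx 3(2); swap idx 3(32) with idx 1(20)
Result: [36, 32, 29, 20, 9, 6, 23, 2]


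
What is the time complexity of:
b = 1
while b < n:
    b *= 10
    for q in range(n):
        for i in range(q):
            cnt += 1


Per nesting level: O(log n) * O(n) * O(n) [triangular over q] = O(n^2 log n)
Complexity: O(n^2 log n)


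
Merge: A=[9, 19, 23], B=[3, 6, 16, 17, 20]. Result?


Compare heads, take smaller each step.
Merged: [3, 6, 9, 16, 17, 19, 20, 23]


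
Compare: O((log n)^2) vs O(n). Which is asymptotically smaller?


polylogarithmic grows slower than linear
O((log n)^2) is asymptotically smaller; O(n) grows faster


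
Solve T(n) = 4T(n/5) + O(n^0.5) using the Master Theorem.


a=4, b=5, c=0.5. log_5(4)=0.861 > c=0.5. Case 1: O(n^log_b(a)) = O(n^0.861)
Complexity: O(n^0.861)


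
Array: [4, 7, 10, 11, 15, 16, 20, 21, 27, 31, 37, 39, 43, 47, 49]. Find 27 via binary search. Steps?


Search for 27:
[0,14] mid=7 arr[7]=21
[8,14] mid=11 arr[11]=39
[8,10] mid=9 arr[9]=31
[8,8] mid=8 arr[8]=27
Total: 4 comparisons


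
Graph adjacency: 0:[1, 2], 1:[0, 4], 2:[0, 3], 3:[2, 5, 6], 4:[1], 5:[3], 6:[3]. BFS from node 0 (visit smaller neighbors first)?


BFS queue: start with [0]
Visit order: [0, 1, 2, 4, 3, 5, 6]


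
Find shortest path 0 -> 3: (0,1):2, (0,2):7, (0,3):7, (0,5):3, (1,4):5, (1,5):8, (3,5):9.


Dijkstra from 0:
Distances: {0: 0, 1: 2, 2: 7, 3: 7, 4: 7, 5: 3}
Shortest distance to 3 = 7, path = [0, 3]


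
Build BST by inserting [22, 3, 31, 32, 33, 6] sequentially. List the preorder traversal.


Root = 22; build tree by BST insertion.
Preorder traversal: [22, 3, 6, 31, 32, 33]


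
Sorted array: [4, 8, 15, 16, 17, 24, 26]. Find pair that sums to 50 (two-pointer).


Two pointers: lo=0, hi=6
Found pair: (24, 26) summing to 50


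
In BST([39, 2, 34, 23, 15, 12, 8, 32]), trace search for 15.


BST root = 39
Search for 15: compare at each node
Path: [39, 2, 34, 23, 15]


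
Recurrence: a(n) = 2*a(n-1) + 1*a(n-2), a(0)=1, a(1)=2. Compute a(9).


Build bottom-up:
...a(7)=408, a(8)=985, a(9)=2*985+1*408=2378


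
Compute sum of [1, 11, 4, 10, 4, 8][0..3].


Prefix sums: [0, 1, 12, 16, 26, 30, 38]
Sum[0..3] = prefix[4] - prefix[0] = 26 - 0 = 26


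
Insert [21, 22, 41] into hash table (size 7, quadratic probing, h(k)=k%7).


Insertions: 21->slot 0; 22->slot 1; 41->slot 6
Table: [21, 22, None, None, None, None, 41]


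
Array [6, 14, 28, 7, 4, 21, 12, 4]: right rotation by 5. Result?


Right rotate by 5: [7, 4, 21, 12, 4, 6, 14, 28]


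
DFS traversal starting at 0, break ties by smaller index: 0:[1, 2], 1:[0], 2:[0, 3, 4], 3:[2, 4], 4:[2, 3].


DFS stack-based: start with [0]
Visit order: [0, 1, 2, 3, 4]


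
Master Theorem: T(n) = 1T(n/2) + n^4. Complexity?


a=1, b=2, c=4. log_2(1)=0 < c=4. Case 3: O(n^c) = O(n^4)
Complexity: O(n^4)


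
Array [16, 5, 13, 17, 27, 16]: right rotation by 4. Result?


Right rotate by 4: [13, 17, 27, 16, 16, 5]


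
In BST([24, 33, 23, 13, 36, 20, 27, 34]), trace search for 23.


BST root = 24
Search for 23: compare at each node
Path: [24, 23]


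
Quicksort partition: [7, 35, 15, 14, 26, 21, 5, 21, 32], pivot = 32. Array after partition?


Elements <= 32 go left of pivot.
Result: [7, 15, 14, 26, 21, 5, 21, 32, 35], pivot at index 7


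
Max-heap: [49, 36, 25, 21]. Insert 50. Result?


Append 50: [49, 36, 25, 21, 50]
Bubble up: swap idx 4(50) with idx 1(36); swap idx 1(50) with idx 0(49)
Result: [50, 49, 25, 21, 36]


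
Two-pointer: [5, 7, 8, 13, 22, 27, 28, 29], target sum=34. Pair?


Two pointers: lo=0, hi=7
Found pair: (5, 29) summing to 34


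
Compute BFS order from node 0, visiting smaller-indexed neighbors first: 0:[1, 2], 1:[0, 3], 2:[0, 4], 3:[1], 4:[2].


BFS queue: start with [0]
Visit order: [0, 1, 2, 3, 4]


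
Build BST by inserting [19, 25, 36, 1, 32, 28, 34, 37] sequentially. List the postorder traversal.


Root = 19; build tree by BST insertion.
Postorder traversal: [1, 28, 34, 32, 37, 36, 25, 19]


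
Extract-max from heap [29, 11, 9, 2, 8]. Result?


Max = 29
Replace root with last, heapify down
Resulting heap: [11, 8, 9, 2]


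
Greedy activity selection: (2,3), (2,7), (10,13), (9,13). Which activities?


Greedy: pick earliest-ending, then skip overlaps.
Selected (2 activities): [(2, 3), (10, 13)]


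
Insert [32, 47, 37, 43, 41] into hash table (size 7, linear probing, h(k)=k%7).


Insertions: 32->slot 4; 47->slot 5; 37->slot 2; 43->slot 1; 41->slot 6
Table: [None, 43, 37, None, 32, 47, 41]


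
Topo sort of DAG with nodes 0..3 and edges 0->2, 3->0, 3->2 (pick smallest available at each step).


Kahn's algorithm, process smallest node first
Order: [1, 3, 0, 2]


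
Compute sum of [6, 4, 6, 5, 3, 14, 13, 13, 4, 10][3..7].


Prefix sums: [0, 6, 10, 16, 21, 24, 38, 51, 64, 68, 78]
Sum[3..7] = prefix[8] - prefix[3] = 64 - 16 = 48


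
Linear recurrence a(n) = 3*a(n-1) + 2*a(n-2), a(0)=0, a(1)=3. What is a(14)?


Build bottom-up:
...a(12)=3030885, a(13)=10794657, a(14)=3*10794657+2*3030885=38445741


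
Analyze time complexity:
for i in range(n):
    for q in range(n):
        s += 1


Per nesting level: O(n) * O(n) = O(n^2)
Complexity: O(n^2)


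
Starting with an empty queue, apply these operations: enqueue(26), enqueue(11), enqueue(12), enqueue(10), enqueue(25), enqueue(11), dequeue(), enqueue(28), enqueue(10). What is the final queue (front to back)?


enqueue(26) -> [26]
enqueue(11) -> [26, 11]
enqueue(12) -> [26, 11, 12]
enqueue(10) -> [26, 11, 12, 10]
enqueue(25) -> [26, 11, 12, 10, 25]
enqueue(11) -> [26, 11, 12, 10, 25, 11]
dequeue() returns 26 -> [11, 12, 10, 25, 11]
enqueue(28) -> [11, 12, 10, 25, 11, 28]
enqueue(10) -> [11, 12, 10, 25, 11, 28, 10]
Final queue (front to back): [11, 12, 10, 25, 11, 28, 10]


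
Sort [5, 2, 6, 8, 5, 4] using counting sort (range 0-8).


Count array: [0, 0, 1, 0, 1, 2, 1, 0, 1]
Reconstruct: [2, 4, 5, 5, 6, 8]


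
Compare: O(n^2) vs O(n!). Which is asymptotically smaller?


quadratic grows slower than factorial
O(n^2) is asymptotically smaller; O(n!) grows faster


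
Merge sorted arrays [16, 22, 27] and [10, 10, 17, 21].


Compare heads, take smaller each step.
Merged: [10, 10, 16, 17, 21, 22, 27]


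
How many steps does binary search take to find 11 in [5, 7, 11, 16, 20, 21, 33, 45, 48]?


Search for 11:
[0,8] mid=4 arr[4]=20
[0,3] mid=1 arr[1]=7
[2,3] mid=2 arr[2]=11
Total: 3 comparisons


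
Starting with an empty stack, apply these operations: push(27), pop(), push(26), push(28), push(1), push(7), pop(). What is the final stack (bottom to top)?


push(27) -> [27]
pop() returns 27 -> []
push(26) -> [26]
push(28) -> [26, 28]
push(1) -> [26, 28, 1]
push(7) -> [26, 28, 1, 7]
pop() returns 7 -> [26, 28, 1]
Final stack (bottom to top): [26, 28, 1]


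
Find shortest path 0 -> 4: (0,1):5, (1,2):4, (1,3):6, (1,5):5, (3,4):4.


Dijkstra from 0:
Distances: {0: 0, 1: 5, 2: 9, 3: 11, 4: 15, 5: 10}
Shortest distance to 4 = 15, path = [0, 1, 3, 4]


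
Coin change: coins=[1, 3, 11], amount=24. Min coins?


dp[0]=0; dp[i]=1+min(dp[i-c] for c in coins)
...dp[19]=5, dp[20]=4, dp[21]=5, dp[22]=2, dp[23]=3, dp[24]=4
Minimum coins for 24 = 4


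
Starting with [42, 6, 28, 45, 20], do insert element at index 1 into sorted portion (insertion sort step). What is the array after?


After one pass: [6, 42, 28, 45, 20]


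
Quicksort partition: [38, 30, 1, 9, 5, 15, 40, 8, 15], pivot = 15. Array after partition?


Elements <= 15 go left of pivot.
Result: [1, 9, 5, 15, 8, 15, 40, 38, 30], pivot at index 5


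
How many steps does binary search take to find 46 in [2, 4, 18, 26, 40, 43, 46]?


Search for 46:
[0,6] mid=3 arr[3]=26
[4,6] mid=5 arr[5]=43
[6,6] mid=6 arr[6]=46
Total: 3 comparisons


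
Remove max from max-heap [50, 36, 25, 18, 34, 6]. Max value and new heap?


Max = 50
Replace root with last, heapify down
Resulting heap: [36, 34, 25, 18, 6]


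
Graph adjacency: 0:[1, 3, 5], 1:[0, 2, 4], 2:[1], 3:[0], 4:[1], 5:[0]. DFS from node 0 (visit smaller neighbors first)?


DFS stack-based: start with [0]
Visit order: [0, 1, 2, 4, 3, 5]


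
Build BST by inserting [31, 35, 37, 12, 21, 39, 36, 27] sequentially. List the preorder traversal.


Root = 31; build tree by BST insertion.
Preorder traversal: [31, 12, 21, 27, 35, 37, 36, 39]


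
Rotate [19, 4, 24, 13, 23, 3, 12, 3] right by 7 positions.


Right rotate by 7: [4, 24, 13, 23, 3, 12, 3, 19]


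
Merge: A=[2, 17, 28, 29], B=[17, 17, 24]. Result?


Compare heads, take smaller each step.
Merged: [2, 17, 17, 17, 24, 28, 29]


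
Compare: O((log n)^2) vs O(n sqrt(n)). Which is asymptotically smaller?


polylogarithmic grows slower than n^1.5
O((log n)^2) is asymptotically smaller; O(n sqrt(n)) grows faster


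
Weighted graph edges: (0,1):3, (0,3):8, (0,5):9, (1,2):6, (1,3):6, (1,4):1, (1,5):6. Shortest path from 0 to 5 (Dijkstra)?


Dijkstra from 0:
Distances: {0: 0, 1: 3, 2: 9, 3: 8, 4: 4, 5: 9}
Shortest distance to 5 = 9, path = [0, 5]


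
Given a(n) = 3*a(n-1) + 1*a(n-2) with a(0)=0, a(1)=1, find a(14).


Build bottom-up:
...a(12)=467280, a(13)=1543321, a(14)=3*1543321+1*467280=5097243


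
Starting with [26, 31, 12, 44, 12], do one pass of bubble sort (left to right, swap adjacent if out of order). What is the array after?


After one pass: [26, 12, 31, 12, 44]


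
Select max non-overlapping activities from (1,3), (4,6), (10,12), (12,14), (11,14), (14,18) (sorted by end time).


Greedy: pick earliest-ending, then skip overlaps.
Selected (5 activities): [(1, 3), (4, 6), (10, 12), (12, 14), (14, 18)]


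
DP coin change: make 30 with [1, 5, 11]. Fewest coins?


dp[0]=0; dp[i]=1+min(dp[i-c] for c in coins)
...dp[25]=5, dp[26]=4, dp[27]=3, dp[28]=4, dp[29]=5, dp[30]=6
Minimum coins for 30 = 6


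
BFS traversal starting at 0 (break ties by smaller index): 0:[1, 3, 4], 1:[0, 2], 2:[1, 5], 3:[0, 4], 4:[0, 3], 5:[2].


BFS queue: start with [0]
Visit order: [0, 1, 3, 4, 2, 5]


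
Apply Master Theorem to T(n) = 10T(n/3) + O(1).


a=10, b=3, c=0. log_3(10)=2.096 > c=0. Case 1: O(n^log_b(a)) = O(n^2.096)
Complexity: O(n^2.096)


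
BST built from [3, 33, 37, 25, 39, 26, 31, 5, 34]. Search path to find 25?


BST root = 3
Search for 25: compare at each node
Path: [3, 33, 25]


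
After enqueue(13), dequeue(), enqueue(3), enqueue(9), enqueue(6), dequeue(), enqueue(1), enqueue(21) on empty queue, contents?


enqueue(13) -> [13]
dequeue() returns 13 -> []
enqueue(3) -> [3]
enqueue(9) -> [3, 9]
enqueue(6) -> [3, 9, 6]
dequeue() returns 3 -> [9, 6]
enqueue(1) -> [9, 6, 1]
enqueue(21) -> [9, 6, 1, 21]
Final queue (front to back): [9, 6, 1, 21]


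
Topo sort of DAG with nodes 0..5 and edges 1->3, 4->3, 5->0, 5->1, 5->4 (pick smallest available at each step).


Kahn's algorithm, process smallest node first
Order: [2, 5, 0, 1, 4, 3]


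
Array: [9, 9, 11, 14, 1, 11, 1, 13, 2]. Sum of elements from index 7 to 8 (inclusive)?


Prefix sums: [0, 9, 18, 29, 43, 44, 55, 56, 69, 71]
Sum[7..8] = prefix[9] - prefix[7] = 71 - 56 = 15


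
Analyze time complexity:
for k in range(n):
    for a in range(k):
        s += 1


Per nesting level: O(n) * O(n) [triangular over k] = O(n^2)
Complexity: O(n^2)


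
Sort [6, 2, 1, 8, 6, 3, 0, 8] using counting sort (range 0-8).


Count array: [1, 1, 1, 1, 0, 0, 2, 0, 2]
Reconstruct: [0, 1, 2, 3, 6, 6, 8, 8]


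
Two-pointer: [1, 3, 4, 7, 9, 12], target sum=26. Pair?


Two pointers: lo=0, hi=5
No pair sums to 26


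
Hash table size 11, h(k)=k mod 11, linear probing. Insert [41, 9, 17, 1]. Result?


Insertions: 41->slot 8; 9->slot 9; 17->slot 6; 1->slot 1
Table: [None, 1, None, None, None, None, 17, None, 41, 9, None]


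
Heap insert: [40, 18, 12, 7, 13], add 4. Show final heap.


Append 4: [40, 18, 12, 7, 13, 4]
Bubble up: no swaps needed
Result: [40, 18, 12, 7, 13, 4]


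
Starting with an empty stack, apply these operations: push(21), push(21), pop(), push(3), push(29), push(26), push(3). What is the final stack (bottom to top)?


push(21) -> [21]
push(21) -> [21, 21]
pop() returns 21 -> [21]
push(3) -> [21, 3]
push(29) -> [21, 3, 29]
push(26) -> [21, 3, 29, 26]
push(3) -> [21, 3, 29, 26, 3]
Final stack (bottom to top): [21, 3, 29, 26, 3]


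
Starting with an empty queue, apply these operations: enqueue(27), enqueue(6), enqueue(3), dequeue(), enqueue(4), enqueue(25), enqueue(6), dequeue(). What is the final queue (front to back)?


enqueue(27) -> [27]
enqueue(6) -> [27, 6]
enqueue(3) -> [27, 6, 3]
dequeue() returns 27 -> [6, 3]
enqueue(4) -> [6, 3, 4]
enqueue(25) -> [6, 3, 4, 25]
enqueue(6) -> [6, 3, 4, 25, 6]
dequeue() returns 6 -> [3, 4, 25, 6]
Final queue (front to back): [3, 4, 25, 6]


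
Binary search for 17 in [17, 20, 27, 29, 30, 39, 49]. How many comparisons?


Search for 17:
[0,6] mid=3 arr[3]=29
[0,2] mid=1 arr[1]=20
[0,0] mid=0 arr[0]=17
Total: 3 comparisons


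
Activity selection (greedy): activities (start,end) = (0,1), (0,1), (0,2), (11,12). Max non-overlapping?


Greedy: pick earliest-ending, then skip overlaps.
Selected (2 activities): [(0, 1), (11, 12)]


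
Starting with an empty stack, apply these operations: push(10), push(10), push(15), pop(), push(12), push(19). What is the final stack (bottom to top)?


push(10) -> [10]
push(10) -> [10, 10]
push(15) -> [10, 10, 15]
pop() returns 15 -> [10, 10]
push(12) -> [10, 10, 12]
push(19) -> [10, 10, 12, 19]
Final stack (bottom to top): [10, 10, 12, 19]


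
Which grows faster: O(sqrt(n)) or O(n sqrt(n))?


sublinear grows slower than n^1.5
O(sqrt(n)) is asymptotically smaller; O(n sqrt(n)) grows faster


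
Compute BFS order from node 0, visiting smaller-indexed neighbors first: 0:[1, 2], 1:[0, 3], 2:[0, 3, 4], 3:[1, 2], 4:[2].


BFS queue: start with [0]
Visit order: [0, 1, 2, 3, 4]


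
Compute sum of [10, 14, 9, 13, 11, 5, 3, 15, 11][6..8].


Prefix sums: [0, 10, 24, 33, 46, 57, 62, 65, 80, 91]
Sum[6..8] = prefix[9] - prefix[6] = 91 - 62 = 29


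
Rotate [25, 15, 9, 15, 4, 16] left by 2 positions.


Left rotate by 2: [9, 15, 4, 16, 25, 15]


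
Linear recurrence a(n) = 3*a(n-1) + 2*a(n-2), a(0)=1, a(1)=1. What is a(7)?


Build bottom-up:
...a(5)=217, a(6)=773, a(7)=3*773+2*217=2753


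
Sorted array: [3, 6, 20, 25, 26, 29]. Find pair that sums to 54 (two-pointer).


Two pointers: lo=0, hi=5
Found pair: (25, 29) summing to 54


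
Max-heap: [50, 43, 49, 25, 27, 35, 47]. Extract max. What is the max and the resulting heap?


Max = 50
Replace root with last, heapify down
Resulting heap: [49, 43, 47, 25, 27, 35]


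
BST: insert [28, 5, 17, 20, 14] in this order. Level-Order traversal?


Root = 28; build tree by BST insertion.
Level-Order traversal: [28, 5, 17, 14, 20]


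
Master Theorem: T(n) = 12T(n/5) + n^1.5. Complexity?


a=12, b=5, c=1.5. log_5(12)=1.544 > c=1.5. Case 1: O(n^log_b(a)) = O(n^1.544)
Complexity: O(n^1.544)


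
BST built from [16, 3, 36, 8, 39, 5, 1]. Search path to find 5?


BST root = 16
Search for 5: compare at each node
Path: [16, 3, 8, 5]


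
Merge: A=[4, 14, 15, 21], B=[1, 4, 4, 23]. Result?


Compare heads, take smaller each step.
Merged: [1, 4, 4, 4, 14, 15, 21, 23]


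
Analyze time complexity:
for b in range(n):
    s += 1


Per nesting level: O(n) = O(n)
Complexity: O(n)


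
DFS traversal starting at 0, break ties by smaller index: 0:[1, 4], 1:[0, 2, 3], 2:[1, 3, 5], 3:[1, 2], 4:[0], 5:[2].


DFS stack-based: start with [0]
Visit order: [0, 1, 2, 3, 5, 4]


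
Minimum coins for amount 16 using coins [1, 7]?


dp[0]=0; dp[i]=1+min(dp[i-c] for c in coins)
...dp[11]=5, dp[12]=6, dp[13]=7, dp[14]=2, dp[15]=3, dp[16]=4
Minimum coins for 16 = 4


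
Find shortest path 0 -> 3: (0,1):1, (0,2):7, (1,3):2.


Dijkstra from 0:
Distances: {0: 0, 1: 1, 2: 7, 3: 3}
Shortest distance to 3 = 3, path = [0, 1, 3]


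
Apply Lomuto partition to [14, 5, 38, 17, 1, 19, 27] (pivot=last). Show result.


Elements <= 27 go left of pivot.
Result: [14, 5, 17, 1, 19, 27, 38], pivot at index 5


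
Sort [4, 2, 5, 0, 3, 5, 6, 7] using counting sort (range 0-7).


Count array: [1, 0, 1, 1, 1, 2, 1, 1]
Reconstruct: [0, 2, 3, 4, 5, 5, 6, 7]


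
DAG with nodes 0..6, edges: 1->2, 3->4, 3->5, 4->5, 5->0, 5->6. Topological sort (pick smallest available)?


Kahn's algorithm, process smallest node first
Order: [1, 2, 3, 4, 5, 0, 6]


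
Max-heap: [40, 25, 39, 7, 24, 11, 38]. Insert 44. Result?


Append 44: [40, 25, 39, 7, 24, 11, 38, 44]
Bubble up: swap idx 7(44) with idx 3(7); swap idx 3(44) with idx 1(25); swap idx 1(44) with idx 0(40)
Result: [44, 40, 39, 25, 24, 11, 38, 7]


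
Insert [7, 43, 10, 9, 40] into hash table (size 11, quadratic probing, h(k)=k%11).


Insertions: 7->slot 7; 43->slot 10; 10->slot 0; 9->slot 9; 40->slot 8
Table: [10, None, None, None, None, None, None, 7, 40, 9, 43]


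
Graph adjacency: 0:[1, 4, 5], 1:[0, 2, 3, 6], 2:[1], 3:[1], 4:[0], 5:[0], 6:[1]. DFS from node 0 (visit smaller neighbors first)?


DFS stack-based: start with [0]
Visit order: [0, 1, 2, 3, 6, 4, 5]


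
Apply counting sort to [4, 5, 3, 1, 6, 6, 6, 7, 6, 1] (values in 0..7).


Count array: [0, 2, 0, 1, 1, 1, 4, 1]
Reconstruct: [1, 1, 3, 4, 5, 6, 6, 6, 6, 7]


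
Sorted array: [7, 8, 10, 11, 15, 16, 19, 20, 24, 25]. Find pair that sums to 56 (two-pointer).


Two pointers: lo=0, hi=9
No pair sums to 56


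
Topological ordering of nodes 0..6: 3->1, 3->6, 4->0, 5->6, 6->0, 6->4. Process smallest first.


Kahn's algorithm, process smallest node first
Order: [2, 3, 1, 5, 6, 4, 0]


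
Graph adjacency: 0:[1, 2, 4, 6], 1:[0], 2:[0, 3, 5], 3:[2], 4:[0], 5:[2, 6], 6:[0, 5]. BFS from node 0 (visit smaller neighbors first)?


BFS queue: start with [0]
Visit order: [0, 1, 2, 4, 6, 3, 5]


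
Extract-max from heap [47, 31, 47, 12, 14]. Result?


Max = 47
Replace root with last, heapify down
Resulting heap: [47, 31, 14, 12]


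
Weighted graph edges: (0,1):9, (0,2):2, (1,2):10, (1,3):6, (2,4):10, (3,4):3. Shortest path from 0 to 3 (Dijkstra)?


Dijkstra from 0:
Distances: {0: 0, 1: 9, 2: 2, 3: 15, 4: 12}
Shortest distance to 3 = 15, path = [0, 1, 3]


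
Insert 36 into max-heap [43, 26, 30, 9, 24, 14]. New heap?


Append 36: [43, 26, 30, 9, 24, 14, 36]
Bubble up: swap idx 6(36) with idx 2(30)
Result: [43, 26, 36, 9, 24, 14, 30]


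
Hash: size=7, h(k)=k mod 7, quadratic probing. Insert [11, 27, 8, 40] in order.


Insertions: 11->slot 4; 27->slot 6; 8->slot 1; 40->slot 5
Table: [None, 8, None, None, 11, 40, 27]


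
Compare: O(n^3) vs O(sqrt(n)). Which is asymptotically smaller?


sublinear grows slower than cubic
O(sqrt(n)) is asymptotically smaller; O(n^3) grows faster


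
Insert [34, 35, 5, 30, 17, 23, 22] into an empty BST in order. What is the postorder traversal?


Root = 34; build tree by BST insertion.
Postorder traversal: [22, 23, 17, 30, 5, 35, 34]


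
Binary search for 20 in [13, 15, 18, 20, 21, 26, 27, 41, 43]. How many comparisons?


Search for 20:
[0,8] mid=4 arr[4]=21
[0,3] mid=1 arr[1]=15
[2,3] mid=2 arr[2]=18
[3,3] mid=3 arr[3]=20
Total: 4 comparisons


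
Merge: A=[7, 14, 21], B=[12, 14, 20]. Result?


Compare heads, take smaller each step.
Merged: [7, 12, 14, 14, 20, 21]


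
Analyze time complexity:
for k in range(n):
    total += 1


Per nesting level: O(n) = O(n)
Complexity: O(n)


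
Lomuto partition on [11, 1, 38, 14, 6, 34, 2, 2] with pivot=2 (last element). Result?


Elements <= 2 go left of pivot.
Result: [1, 2, 2, 14, 6, 34, 11, 38], pivot at index 2


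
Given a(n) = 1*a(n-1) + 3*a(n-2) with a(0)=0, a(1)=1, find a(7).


Build bottom-up:
...a(5)=19, a(6)=40, a(7)=1*40+3*19=97


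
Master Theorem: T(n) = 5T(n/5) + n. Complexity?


a=5, b=5, c=1. log_5(5)=1 = c=1. Case 2: O(n^c log n) = O(n log n)
Complexity: O(n log n)


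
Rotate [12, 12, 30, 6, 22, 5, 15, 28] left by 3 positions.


Left rotate by 3: [6, 22, 5, 15, 28, 12, 12, 30]


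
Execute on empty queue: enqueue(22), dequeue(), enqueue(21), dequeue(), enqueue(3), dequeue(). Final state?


enqueue(22) -> [22]
dequeue() returns 22 -> []
enqueue(21) -> [21]
dequeue() returns 21 -> []
enqueue(3) -> [3]
dequeue() returns 3 -> []
Final queue (front to back): []


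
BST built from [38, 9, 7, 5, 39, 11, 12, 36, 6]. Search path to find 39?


BST root = 38
Search for 39: compare at each node
Path: [38, 39]


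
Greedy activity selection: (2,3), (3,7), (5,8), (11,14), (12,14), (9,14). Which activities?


Greedy: pick earliest-ending, then skip overlaps.
Selected (3 activities): [(2, 3), (3, 7), (11, 14)]


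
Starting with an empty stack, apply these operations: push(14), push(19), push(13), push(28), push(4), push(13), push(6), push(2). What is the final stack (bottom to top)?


push(14) -> [14]
push(19) -> [14, 19]
push(13) -> [14, 19, 13]
push(28) -> [14, 19, 13, 28]
push(4) -> [14, 19, 13, 28, 4]
push(13) -> [14, 19, 13, 28, 4, 13]
push(6) -> [14, 19, 13, 28, 4, 13, 6]
push(2) -> [14, 19, 13, 28, 4, 13, 6, 2]
Final stack (bottom to top): [14, 19, 13, 28, 4, 13, 6, 2]


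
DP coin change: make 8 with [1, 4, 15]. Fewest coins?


dp[0]=0; dp[i]=1+min(dp[i-c] for c in coins)
...dp[3]=3, dp[4]=1, dp[5]=2, dp[6]=3, dp[7]=4, dp[8]=2
Minimum coins for 8 = 2


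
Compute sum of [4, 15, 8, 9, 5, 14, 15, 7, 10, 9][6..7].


Prefix sums: [0, 4, 19, 27, 36, 41, 55, 70, 77, 87, 96]
Sum[6..7] = prefix[8] - prefix[6] = 77 - 55 = 22


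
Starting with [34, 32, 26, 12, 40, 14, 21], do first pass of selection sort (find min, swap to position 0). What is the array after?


After one pass: [12, 32, 26, 34, 40, 14, 21]


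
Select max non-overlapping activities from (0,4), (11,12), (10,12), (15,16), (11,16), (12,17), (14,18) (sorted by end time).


Greedy: pick earliest-ending, then skip overlaps.
Selected (3 activities): [(0, 4), (11, 12), (15, 16)]


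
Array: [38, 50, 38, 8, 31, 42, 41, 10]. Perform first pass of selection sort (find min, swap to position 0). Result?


After one pass: [8, 50, 38, 38, 31, 42, 41, 10]


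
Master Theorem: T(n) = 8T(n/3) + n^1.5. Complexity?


a=8, b=3, c=1.5. log_3(8)=1.893 > c=1.5. Case 1: O(n^log_b(a)) = O(n^1.893)
Complexity: O(n^1.893)


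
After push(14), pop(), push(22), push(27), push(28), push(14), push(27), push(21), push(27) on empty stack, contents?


push(14) -> [14]
pop() returns 14 -> []
push(22) -> [22]
push(27) -> [22, 27]
push(28) -> [22, 27, 28]
push(14) -> [22, 27, 28, 14]
push(27) -> [22, 27, 28, 14, 27]
push(21) -> [22, 27, 28, 14, 27, 21]
push(27) -> [22, 27, 28, 14, 27, 21, 27]
Final stack (bottom to top): [22, 27, 28, 14, 27, 21, 27]


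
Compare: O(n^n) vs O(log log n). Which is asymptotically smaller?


double-logarithmic grows slower than n^n
O(log log n) is asymptotically smaller; O(n^n) grows faster


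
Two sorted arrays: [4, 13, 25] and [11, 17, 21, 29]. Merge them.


Compare heads, take smaller each step.
Merged: [4, 11, 13, 17, 21, 25, 29]


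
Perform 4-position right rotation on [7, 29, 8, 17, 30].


Right rotate by 4: [29, 8, 17, 30, 7]


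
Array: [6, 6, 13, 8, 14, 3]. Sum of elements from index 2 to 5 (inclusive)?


Prefix sums: [0, 6, 12, 25, 33, 47, 50]
Sum[2..5] = prefix[6] - prefix[2] = 50 - 12 = 38


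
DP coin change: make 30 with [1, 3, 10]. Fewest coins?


dp[0]=0; dp[i]=1+min(dp[i-c] for c in coins)
...dp[25]=5, dp[26]=4, dp[27]=5, dp[28]=6, dp[29]=5, dp[30]=3
Minimum coins for 30 = 3


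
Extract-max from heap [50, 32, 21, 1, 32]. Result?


Max = 50
Replace root with last, heapify down
Resulting heap: [32, 32, 21, 1]


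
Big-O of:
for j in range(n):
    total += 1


Per nesting level: O(n) = O(n)
Complexity: O(n)


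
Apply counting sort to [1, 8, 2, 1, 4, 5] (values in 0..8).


Count array: [0, 2, 1, 0, 1, 1, 0, 0, 1]
Reconstruct: [1, 1, 2, 4, 5, 8]


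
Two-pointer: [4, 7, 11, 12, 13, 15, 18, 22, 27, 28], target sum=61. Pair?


Two pointers: lo=0, hi=9
No pair sums to 61


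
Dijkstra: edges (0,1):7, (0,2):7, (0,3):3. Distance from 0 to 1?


Dijkstra from 0:
Distances: {0: 0, 1: 7, 2: 7, 3: 3}
Shortest distance to 1 = 7, path = [0, 1]


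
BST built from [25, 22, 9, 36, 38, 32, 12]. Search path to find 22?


BST root = 25
Search for 22: compare at each node
Path: [25, 22]


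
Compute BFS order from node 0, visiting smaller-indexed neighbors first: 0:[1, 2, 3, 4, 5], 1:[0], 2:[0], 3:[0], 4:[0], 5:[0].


BFS queue: start with [0]
Visit order: [0, 1, 2, 3, 4, 5]


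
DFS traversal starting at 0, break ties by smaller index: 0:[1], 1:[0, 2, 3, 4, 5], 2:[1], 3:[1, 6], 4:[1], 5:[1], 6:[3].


DFS stack-based: start with [0]
Visit order: [0, 1, 2, 3, 6, 4, 5]


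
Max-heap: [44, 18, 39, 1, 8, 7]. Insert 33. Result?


Append 33: [44, 18, 39, 1, 8, 7, 33]
Bubble up: no swaps needed
Result: [44, 18, 39, 1, 8, 7, 33]


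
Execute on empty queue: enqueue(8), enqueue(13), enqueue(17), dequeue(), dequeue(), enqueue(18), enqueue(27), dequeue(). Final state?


enqueue(8) -> [8]
enqueue(13) -> [8, 13]
enqueue(17) -> [8, 13, 17]
dequeue() returns 8 -> [13, 17]
dequeue() returns 13 -> [17]
enqueue(18) -> [17, 18]
enqueue(27) -> [17, 18, 27]
dequeue() returns 17 -> [18, 27]
Final queue (front to back): [18, 27]


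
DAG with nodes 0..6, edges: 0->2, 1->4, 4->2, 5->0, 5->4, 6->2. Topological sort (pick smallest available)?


Kahn's algorithm, process smallest node first
Order: [1, 3, 5, 0, 4, 6, 2]


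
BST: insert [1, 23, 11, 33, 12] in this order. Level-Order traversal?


Root = 1; build tree by BST insertion.
Level-Order traversal: [1, 23, 11, 33, 12]


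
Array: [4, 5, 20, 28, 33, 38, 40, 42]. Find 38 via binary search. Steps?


Search for 38:
[0,7] mid=3 arr[3]=28
[4,7] mid=5 arr[5]=38
Total: 2 comparisons


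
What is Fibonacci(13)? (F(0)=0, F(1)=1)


F(n)=F(n-1)+F(n-2)
...F(11)=89, F(12)=144, F(13)=233


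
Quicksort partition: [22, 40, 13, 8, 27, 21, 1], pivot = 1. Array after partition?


Elements <= 1 go left of pivot.
Result: [1, 40, 13, 8, 27, 21, 22], pivot at index 0


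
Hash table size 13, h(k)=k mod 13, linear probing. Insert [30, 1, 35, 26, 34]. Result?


Insertions: 30->slot 4; 1->slot 1; 35->slot 9; 26->slot 0; 34->slot 8
Table: [26, 1, None, None, 30, None, None, None, 34, 35, None, None, None]


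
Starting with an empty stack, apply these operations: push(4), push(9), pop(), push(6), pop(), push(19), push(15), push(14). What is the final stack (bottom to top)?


push(4) -> [4]
push(9) -> [4, 9]
pop() returns 9 -> [4]
push(6) -> [4, 6]
pop() returns 6 -> [4]
push(19) -> [4, 19]
push(15) -> [4, 19, 15]
push(14) -> [4, 19, 15, 14]
Final stack (bottom to top): [4, 19, 15, 14]


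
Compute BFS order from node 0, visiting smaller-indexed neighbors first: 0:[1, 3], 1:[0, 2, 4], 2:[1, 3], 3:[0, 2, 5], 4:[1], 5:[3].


BFS queue: start with [0]
Visit order: [0, 1, 3, 2, 4, 5]


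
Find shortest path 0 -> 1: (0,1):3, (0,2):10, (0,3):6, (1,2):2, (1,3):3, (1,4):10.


Dijkstra from 0:
Distances: {0: 0, 1: 3, 2: 5, 3: 6, 4: 13}
Shortest distance to 1 = 3, path = [0, 1]


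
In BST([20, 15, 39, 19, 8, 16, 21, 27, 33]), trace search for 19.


BST root = 20
Search for 19: compare at each node
Path: [20, 15, 19]


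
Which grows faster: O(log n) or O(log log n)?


double-logarithmic grows slower than logarithmic
O(log log n) is asymptotically smaller; O(log n) grows faster


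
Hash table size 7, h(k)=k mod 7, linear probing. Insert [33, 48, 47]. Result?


Insertions: 33->slot 5; 48->slot 6; 47->slot 0
Table: [47, None, None, None, None, 33, 48]


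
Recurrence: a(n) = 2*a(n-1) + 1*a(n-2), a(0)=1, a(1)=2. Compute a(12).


Build bottom-up:
...a(10)=5741, a(11)=13860, a(12)=2*13860+1*5741=33461


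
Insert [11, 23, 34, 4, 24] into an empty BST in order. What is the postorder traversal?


Root = 11; build tree by BST insertion.
Postorder traversal: [4, 24, 34, 23, 11]


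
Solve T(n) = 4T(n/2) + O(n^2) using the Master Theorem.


a=4, b=2, c=2. log_2(4)=2 = c=2. Case 2: O(n^c log n) = O(n^2 log n)
Complexity: O(n^2 log n)


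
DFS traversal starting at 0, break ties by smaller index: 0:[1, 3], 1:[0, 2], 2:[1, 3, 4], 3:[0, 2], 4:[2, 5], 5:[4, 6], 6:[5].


DFS stack-based: start with [0]
Visit order: [0, 1, 2, 3, 4, 5, 6]


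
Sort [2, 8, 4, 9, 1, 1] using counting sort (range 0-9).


Count array: [0, 2, 1, 0, 1, 0, 0, 0, 1, 1]
Reconstruct: [1, 1, 2, 4, 8, 9]


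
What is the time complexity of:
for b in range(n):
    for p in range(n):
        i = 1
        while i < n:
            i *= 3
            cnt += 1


Per nesting level: O(n) * O(n) * O(log n) = O(n^2 log n)
Complexity: O(n^2 log n)


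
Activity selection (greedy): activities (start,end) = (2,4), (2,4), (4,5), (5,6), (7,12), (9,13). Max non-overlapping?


Greedy: pick earliest-ending, then skip overlaps.
Selected (4 activities): [(2, 4), (4, 5), (5, 6), (7, 12)]


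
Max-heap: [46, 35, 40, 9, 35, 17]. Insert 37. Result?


Append 37: [46, 35, 40, 9, 35, 17, 37]
Bubble up: no swaps needed
Result: [46, 35, 40, 9, 35, 17, 37]


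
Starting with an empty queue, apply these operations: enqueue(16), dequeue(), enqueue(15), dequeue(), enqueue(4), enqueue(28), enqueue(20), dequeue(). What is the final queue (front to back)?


enqueue(16) -> [16]
dequeue() returns 16 -> []
enqueue(15) -> [15]
dequeue() returns 15 -> []
enqueue(4) -> [4]
enqueue(28) -> [4, 28]
enqueue(20) -> [4, 28, 20]
dequeue() returns 4 -> [28, 20]
Final queue (front to back): [28, 20]


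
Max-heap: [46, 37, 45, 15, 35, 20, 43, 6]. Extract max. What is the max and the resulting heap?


Max = 46
Replace root with last, heapify down
Resulting heap: [45, 37, 43, 15, 35, 20, 6]


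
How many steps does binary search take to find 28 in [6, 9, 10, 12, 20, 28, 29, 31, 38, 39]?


Search for 28:
[0,9] mid=4 arr[4]=20
[5,9] mid=7 arr[7]=31
[5,6] mid=5 arr[5]=28
Total: 3 comparisons


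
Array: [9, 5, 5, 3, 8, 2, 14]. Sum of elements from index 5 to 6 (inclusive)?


Prefix sums: [0, 9, 14, 19, 22, 30, 32, 46]
Sum[5..6] = prefix[7] - prefix[5] = 46 - 30 = 16


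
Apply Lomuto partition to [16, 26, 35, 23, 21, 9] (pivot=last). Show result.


Elements <= 9 go left of pivot.
Result: [9, 26, 35, 23, 21, 16], pivot at index 0


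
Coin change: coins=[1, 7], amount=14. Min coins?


dp[0]=0; dp[i]=1+min(dp[i-c] for c in coins)
...dp[9]=3, dp[10]=4, dp[11]=5, dp[12]=6, dp[13]=7, dp[14]=2
Minimum coins for 14 = 2


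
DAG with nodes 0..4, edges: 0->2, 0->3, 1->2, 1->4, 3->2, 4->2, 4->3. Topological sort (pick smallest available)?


Kahn's algorithm, process smallest node first
Order: [0, 1, 4, 3, 2]


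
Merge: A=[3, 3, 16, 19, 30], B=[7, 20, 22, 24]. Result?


Compare heads, take smaller each step.
Merged: [3, 3, 7, 16, 19, 20, 22, 24, 30]


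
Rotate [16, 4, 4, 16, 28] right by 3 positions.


Right rotate by 3: [4, 16, 28, 16, 4]


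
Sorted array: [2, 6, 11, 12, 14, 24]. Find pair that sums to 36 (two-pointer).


Two pointers: lo=0, hi=5
Found pair: (12, 24) summing to 36


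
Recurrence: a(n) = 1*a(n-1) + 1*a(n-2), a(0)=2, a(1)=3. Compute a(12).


Build bottom-up:
...a(10)=233, a(11)=377, a(12)=1*377+1*233=610


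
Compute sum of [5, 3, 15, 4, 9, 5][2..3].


Prefix sums: [0, 5, 8, 23, 27, 36, 41]
Sum[2..3] = prefix[4] - prefix[2] = 27 - 8 = 19


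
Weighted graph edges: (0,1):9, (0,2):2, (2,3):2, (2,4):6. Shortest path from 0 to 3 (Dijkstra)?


Dijkstra from 0:
Distances: {0: 0, 1: 9, 2: 2, 3: 4, 4: 8}
Shortest distance to 3 = 4, path = [0, 2, 3]


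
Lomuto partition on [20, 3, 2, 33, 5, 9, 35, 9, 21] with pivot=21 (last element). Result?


Elements <= 21 go left of pivot.
Result: [20, 3, 2, 5, 9, 9, 21, 33, 35], pivot at index 6


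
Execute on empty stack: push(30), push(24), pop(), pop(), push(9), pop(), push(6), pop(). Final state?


push(30) -> [30]
push(24) -> [30, 24]
pop() returns 24 -> [30]
pop() returns 30 -> []
push(9) -> [9]
pop() returns 9 -> []
push(6) -> [6]
pop() returns 6 -> []
Final stack (bottom to top): []


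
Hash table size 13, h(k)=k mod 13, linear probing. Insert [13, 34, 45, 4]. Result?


Insertions: 13->slot 0; 34->slot 8; 45->slot 6; 4->slot 4
Table: [13, None, None, None, 4, None, 45, None, 34, None, None, None, None]


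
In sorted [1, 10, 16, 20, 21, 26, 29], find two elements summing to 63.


Two pointers: lo=0, hi=6
No pair sums to 63


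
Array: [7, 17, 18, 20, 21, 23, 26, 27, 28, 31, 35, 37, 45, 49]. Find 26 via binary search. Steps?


Search for 26:
[0,13] mid=6 arr[6]=26
Total: 1 comparisons


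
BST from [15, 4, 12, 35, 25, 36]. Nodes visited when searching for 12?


BST root = 15
Search for 12: compare at each node
Path: [15, 4, 12]


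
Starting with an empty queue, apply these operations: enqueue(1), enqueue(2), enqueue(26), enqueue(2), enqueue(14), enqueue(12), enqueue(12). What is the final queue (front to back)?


enqueue(1) -> [1]
enqueue(2) -> [1, 2]
enqueue(26) -> [1, 2, 26]
enqueue(2) -> [1, 2, 26, 2]
enqueue(14) -> [1, 2, 26, 2, 14]
enqueue(12) -> [1, 2, 26, 2, 14, 12]
enqueue(12) -> [1, 2, 26, 2, 14, 12, 12]
Final queue (front to back): [1, 2, 26, 2, 14, 12, 12]


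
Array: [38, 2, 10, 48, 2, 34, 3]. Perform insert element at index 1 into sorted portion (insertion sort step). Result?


After one pass: [2, 38, 10, 48, 2, 34, 3]


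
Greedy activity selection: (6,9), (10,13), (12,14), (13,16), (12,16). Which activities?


Greedy: pick earliest-ending, then skip overlaps.
Selected (3 activities): [(6, 9), (10, 13), (13, 16)]


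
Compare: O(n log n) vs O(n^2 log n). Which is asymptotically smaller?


linearithmic grows slower than n^2 log n
O(n log n) is asymptotically smaller; O(n^2 log n) grows faster


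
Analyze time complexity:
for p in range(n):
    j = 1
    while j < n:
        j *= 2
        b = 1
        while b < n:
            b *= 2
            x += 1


Per nesting level: O(n) * O(log n) * O(log n) = O(n (log n)^2)
Complexity: O(n (log n)^2)


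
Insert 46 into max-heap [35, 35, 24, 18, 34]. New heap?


Append 46: [35, 35, 24, 18, 34, 46]
Bubble up: swap idx 5(46) with idx 2(24); swap idx 2(46) with idx 0(35)
Result: [46, 35, 35, 18, 34, 24]


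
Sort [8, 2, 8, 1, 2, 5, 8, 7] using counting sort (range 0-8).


Count array: [0, 1, 2, 0, 0, 1, 0, 1, 3]
Reconstruct: [1, 2, 2, 5, 7, 8, 8, 8]


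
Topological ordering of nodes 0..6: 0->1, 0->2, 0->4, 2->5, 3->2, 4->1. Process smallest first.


Kahn's algorithm, process smallest node first
Order: [0, 3, 2, 4, 1, 5, 6]


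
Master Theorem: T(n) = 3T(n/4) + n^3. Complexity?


a=3, b=4, c=3. log_4(3)=0.792 < c=3. Case 3: O(n^c) = O(n^3)
Complexity: O(n^3)


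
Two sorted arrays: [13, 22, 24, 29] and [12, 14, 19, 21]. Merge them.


Compare heads, take smaller each step.
Merged: [12, 13, 14, 19, 21, 22, 24, 29]


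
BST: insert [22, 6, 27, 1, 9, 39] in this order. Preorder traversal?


Root = 22; build tree by BST insertion.
Preorder traversal: [22, 6, 1, 9, 27, 39]


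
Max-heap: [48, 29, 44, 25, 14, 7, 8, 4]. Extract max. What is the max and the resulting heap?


Max = 48
Replace root with last, heapify down
Resulting heap: [44, 29, 8, 25, 14, 7, 4]


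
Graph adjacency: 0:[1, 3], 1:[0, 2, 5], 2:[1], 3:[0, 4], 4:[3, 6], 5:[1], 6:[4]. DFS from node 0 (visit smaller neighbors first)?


DFS stack-based: start with [0]
Visit order: [0, 1, 2, 5, 3, 4, 6]


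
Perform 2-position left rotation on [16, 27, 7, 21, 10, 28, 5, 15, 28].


Left rotate by 2: [7, 21, 10, 28, 5, 15, 28, 16, 27]


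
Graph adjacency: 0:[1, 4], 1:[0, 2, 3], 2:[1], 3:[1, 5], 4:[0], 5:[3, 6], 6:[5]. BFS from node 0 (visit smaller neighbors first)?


BFS queue: start with [0]
Visit order: [0, 1, 4, 2, 3, 5, 6]


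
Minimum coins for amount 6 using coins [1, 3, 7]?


dp[0]=0; dp[i]=1+min(dp[i-c] for c in coins)
...dp[1]=1, dp[2]=2, dp[3]=1, dp[4]=2, dp[5]=3, dp[6]=2
Minimum coins for 6 = 2


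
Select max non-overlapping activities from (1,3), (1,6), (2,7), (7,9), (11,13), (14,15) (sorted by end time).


Greedy: pick earliest-ending, then skip overlaps.
Selected (4 activities): [(1, 3), (7, 9), (11, 13), (14, 15)]


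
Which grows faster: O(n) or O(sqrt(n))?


sublinear grows slower than linear
O(sqrt(n)) is asymptotically smaller; O(n) grows faster


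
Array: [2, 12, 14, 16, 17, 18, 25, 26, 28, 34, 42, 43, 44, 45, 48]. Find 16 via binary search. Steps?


Search for 16:
[0,14] mid=7 arr[7]=26
[0,6] mid=3 arr[3]=16
Total: 2 comparisons


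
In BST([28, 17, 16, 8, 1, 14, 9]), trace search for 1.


BST root = 28
Search for 1: compare at each node
Path: [28, 17, 16, 8, 1]
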